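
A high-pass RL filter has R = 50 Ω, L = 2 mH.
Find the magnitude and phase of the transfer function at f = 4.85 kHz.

Step 1 — Angular frequency: ω = 2π·4850 = 3.047e+04 rad/s.
Step 2 — Transfer function: H(jω) = jωL/(R + jωL).
Step 3 — Numerator jωL = j·60.95; denominator R + jωL = 50 + j60.95.
Step 4 — H = 0.5977 + j0.4904.
Step 5 — Magnitude: |H| = 0.7731 (-2.2 dB); phase: φ = 39.4°.

|H| = 0.7731 (-2.2 dB), φ = 39.4°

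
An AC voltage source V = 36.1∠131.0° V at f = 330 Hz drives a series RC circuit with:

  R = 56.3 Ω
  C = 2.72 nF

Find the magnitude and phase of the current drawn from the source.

Step 1 — Angular frequency: ω = 2π·f = 2π·330 = 2073 rad/s.
Step 2 — Component impedances:
  R: Z = R = 56.3 Ω
  C: Z = 1/(jωC) = -j/(ω·C) = 0 - j1.773e+05 Ω
Step 3 — Series combination: Z_total = R + C = 56.3 - j1.773e+05 Ω = 1.773e+05∠-90.0° Ω.
Step 4 — Source phasor: V = 36.1∠131.0° V = -23.68 + j27.25 V.
Step 5 — Ohm's law: I = V / Z_total = (-23.68 + j27.25) / (56.3 - j1.773e+05) = -0.0001537 - j0.0001335 A.
Step 6 — Convert to polar: |I| = 0.0002036 A, ∠I = -139.0°.

I = 0.0002036∠-139.0° A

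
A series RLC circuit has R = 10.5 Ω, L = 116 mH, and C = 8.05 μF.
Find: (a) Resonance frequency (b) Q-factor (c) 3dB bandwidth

Step 1 — Resonance: ω₀ = 1/√(LC) = 1/√(0.116·8.05e-06) = 1035 rad/s.
Step 2 — f₀ = ω₀/(2π) = 164.7 Hz.
Step 3 — Series Q: Q = ω₀L/R = 1035·0.116/10.5 = 11.43.
Step 4 — Bandwidth: Δω = ω₀/Q = 90.52 rad/s; BW = Δω/(2π) = 14.41 Hz.

(a) f₀ = 164.7 Hz  (b) Q = 11.43  (c) BW = 14.41 Hz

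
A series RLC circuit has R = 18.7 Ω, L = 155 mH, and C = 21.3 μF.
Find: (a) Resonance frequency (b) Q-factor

Step 1 — Resonance condition Im(Z)=0 gives ω₀ = 1/√(LC).
Step 2 — ω₀ = 1/√(0.155·2.13e-05) = 550.4 rad/s.
Step 3 — f₀ = ω₀/(2π) = 87.59 Hz.
Step 4 — Series Q: Q = ω₀L/R = 550.4·0.155/18.7 = 4.562.

(a) f₀ = 87.59 Hz  (b) Q = 4.562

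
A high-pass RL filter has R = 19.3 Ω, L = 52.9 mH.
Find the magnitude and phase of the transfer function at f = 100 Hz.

Step 1 — Angular frequency: ω = 2π·100 = 628.3 rad/s.
Step 2 — Transfer function: H(jω) = jωL/(R + jωL).
Step 3 — Numerator jωL = j·33.24; denominator R + jωL = 19.3 + j33.24.
Step 4 — H = 0.7479 + j0.4342.
Step 5 — Magnitude: |H| = 0.8648 (-1.3 dB); phase: φ = 30.1°.

|H| = 0.8648 (-1.3 dB), φ = 30.1°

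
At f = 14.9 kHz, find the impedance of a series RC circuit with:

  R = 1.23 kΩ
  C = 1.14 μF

Step 1 — Angular frequency: ω = 2π·f = 2π·1.49e+04 = 9.362e+04 rad/s.
Step 2 — Component impedances:
  R: Z = R = 1230 Ω
  C: Z = 1/(jωC) = -j/(ω·C) = 0 - j9.37 Ω
Step 3 — Series combination: Z_total = R + C = 1230 - j9.37 Ω = 1230∠-0.4° Ω.

Z = 1230 - j9.37 Ω = 1230∠-0.4° Ω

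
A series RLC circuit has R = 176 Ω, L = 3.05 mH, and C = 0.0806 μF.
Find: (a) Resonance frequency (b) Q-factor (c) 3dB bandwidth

Step 1 — Resonance: ω₀ = 1/√(LC) = 1/√(0.00305·8.06e-08) = 6.378e+04 rad/s.
Step 2 — f₀ = ω₀/(2π) = 1.015e+04 Hz.
Step 3 — Series Q: Q = ω₀L/R = 6.378e+04·0.00305/176 = 1.105.
Step 4 — Bandwidth: Δω = ω₀/Q = 5.77e+04 rad/s; BW = Δω/(2π) = 9184 Hz.

(a) f₀ = 1.015e+04 Hz  (b) Q = 1.105  (c) BW = 9184 Hz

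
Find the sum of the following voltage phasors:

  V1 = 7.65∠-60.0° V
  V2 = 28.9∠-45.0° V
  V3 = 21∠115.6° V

Step 1 — Convert each phasor to rectangular form:
  V1 = 7.65·(cos(-60.0°) + j·sin(-60.0°)) = 3.825 - j6.625 V
  V2 = 28.9·(cos(-45.0°) + j·sin(-45.0°)) = 20.44 - j20.44 V
  V3 = 21·(cos(115.6°) + j·sin(115.6°)) = -9.074 + j18.94 V
Step 2 — Sum components: V_total = 15.19 - j8.122 V.
Step 3 — Convert to polar: |V_total| = 17.22 V, ∠V_total = -28.1°.

V_total = 17.22∠-28.1° V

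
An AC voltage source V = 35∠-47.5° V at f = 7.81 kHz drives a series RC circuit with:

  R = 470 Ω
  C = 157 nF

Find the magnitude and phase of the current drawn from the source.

Step 1 — Angular frequency: ω = 2π·f = 2π·7810 = 4.907e+04 rad/s.
Step 2 — Component impedances:
  R: Z = R = 470 Ω
  C: Z = 1/(jωC) = -j/(ω·C) = 0 - j129.8 Ω
Step 3 — Series combination: Z_total = R + C = 470 - j129.8 Ω = 487.6∠-15.4° Ω.
Step 4 — Source phasor: V = 35∠-47.5° V = 23.65 - j25.8 V.
Step 5 — Ohm's law: I = V / Z_total = (23.65 - j25.8) / (470 - j129.8) = 0.06083 - j0.0381 A.
Step 6 — Convert to polar: |I| = 0.07178 A, ∠I = -32.1°.

I = 0.07178∠-32.1° A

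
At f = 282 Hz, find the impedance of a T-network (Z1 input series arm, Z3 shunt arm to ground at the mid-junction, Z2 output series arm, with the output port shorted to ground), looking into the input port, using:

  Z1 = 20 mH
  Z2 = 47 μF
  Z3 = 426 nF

Step 1 — Angular frequency: ω = 2π·f = 2π·282 = 1772 rad/s.
Step 2 — Component impedances:
  Z1: Z = jωL = j·1772·0.02 = 0 + j35.44 Ω
  Z2: Z = 1/(jωC) = -j/(ω·C) = 0 - j12.01 Ω
  Z3: Z = 1/(jωC) = -j/(ω·C) = 0 - j1325 Ω
Step 3 — With the output port shorted to ground, the output series arm Z2 runs from the junction to ground; the shunt arm Z3 also runs from the junction to ground. They appear in parallel: Z3 || Z2 = 0 - j11.9 Ω.
Step 4 — Series with input arm Z1: Z_in = Z1 + (Z3 || Z2) = 0 + j23.54 Ω = 23.54∠90.0° Ω.

Z = 0 + j23.54 Ω = 23.54∠90.0° Ω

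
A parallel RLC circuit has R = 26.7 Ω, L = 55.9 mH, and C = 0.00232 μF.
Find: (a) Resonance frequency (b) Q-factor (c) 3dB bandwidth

Step 1 — Resonance: ω₀ = 1/√(LC) = 1/√(0.0559·2.32e-09) = 8.781e+04 rad/s.
Step 2 — f₀ = ω₀/(2π) = 1.398e+04 Hz.
Step 3 — Parallel Q: Q = R/(ω₀L) = 26.7/(8.781e+04·0.0559) = 0.005439.
Step 4 — Bandwidth: Δω = ω₀/Q = 1.614e+07 rad/s; BW = Δω/(2π) = 2.569e+06 Hz.

(a) f₀ = 1.398e+04 Hz  (b) Q = 0.005439  (c) BW = 2.569e+06 Hz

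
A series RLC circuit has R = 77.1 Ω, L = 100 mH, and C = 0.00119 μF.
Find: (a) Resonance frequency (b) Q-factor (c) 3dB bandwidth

Step 1 — Resonance condition Im(Z)=0 gives ω₀ = 1/√(LC).
Step 2 — ω₀ = 1/√(0.1·1.19e-09) = 9.167e+04 rad/s.
Step 3 — f₀ = ω₀/(2π) = 1.459e+04 Hz.
Step 4 — Series Q: Q = ω₀L/R = 9.167e+04·0.1/77.1 = 118.9.
Step 5 — 3dB bandwidth: Δω = ω₀/Q = 771 rad/s; BW = Δω/(2π) = 122.7 Hz.

(a) f₀ = 1.459e+04 Hz  (b) Q = 118.9  (c) BW = 122.7 Hz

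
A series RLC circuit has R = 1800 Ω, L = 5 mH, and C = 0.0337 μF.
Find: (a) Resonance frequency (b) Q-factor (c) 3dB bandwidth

Step 1 — Resonance: ω₀ = 1/√(LC) = 1/√(0.005·3.37e-08) = 7.704e+04 rad/s.
Step 2 — f₀ = ω₀/(2π) = 1.226e+04 Hz.
Step 3 — Series Q: Q = ω₀L/R = 7.704e+04·0.005/1800 = 0.214.
Step 4 — Bandwidth: Δω = ω₀/Q = 3.6e+05 rad/s; BW = Δω/(2π) = 5.73e+04 Hz.

(a) f₀ = 1.226e+04 Hz  (b) Q = 0.214  (c) BW = 5.73e+04 Hz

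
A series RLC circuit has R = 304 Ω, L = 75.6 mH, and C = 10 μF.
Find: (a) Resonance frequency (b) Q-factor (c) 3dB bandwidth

Step 1 — Resonance condition Im(Z)=0 gives ω₀ = 1/√(LC).
Step 2 — ω₀ = 1/√(0.0756·1e-05) = 1150 rad/s.
Step 3 — f₀ = ω₀/(2π) = 183 Hz.
Step 4 — Series Q: Q = ω₀L/R = 1150·0.0756/304 = 0.286.
Step 5 — 3dB bandwidth: Δω = ω₀/Q = 4021 rad/s; BW = Δω/(2π) = 640 Hz.

(a) f₀ = 183 Hz  (b) Q = 0.286  (c) BW = 640 Hz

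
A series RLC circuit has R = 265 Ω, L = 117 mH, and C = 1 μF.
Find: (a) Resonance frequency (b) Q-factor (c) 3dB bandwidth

Step 1 — Resonance: ω₀ = 1/√(LC) = 1/√(0.117·1e-06) = 2924 rad/s.
Step 2 — f₀ = ω₀/(2π) = 465.3 Hz.
Step 3 — Series Q: Q = ω₀L/R = 2924·0.117/265 = 1.291.
Step 4 — Bandwidth: Δω = ω₀/Q = 2265 rad/s; BW = Δω/(2π) = 360.5 Hz.

(a) f₀ = 465.3 Hz  (b) Q = 1.291  (c) BW = 360.5 Hz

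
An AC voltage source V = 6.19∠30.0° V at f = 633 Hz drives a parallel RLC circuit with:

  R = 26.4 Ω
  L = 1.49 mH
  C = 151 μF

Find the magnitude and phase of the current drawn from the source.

Step 1 — Angular frequency: ω = 2π·f = 2π·633 = 3977 rad/s.
Step 2 — Component impedances:
  R: Z = R = 26.4 Ω
  L: Z = jωL = j·3977·0.00149 = 0 + j5.926 Ω
  C: Z = 1/(jωC) = -j/(ω·C) = 0 - j1.665 Ω
Step 3 — Parallel combination: 1/Z_total = 1/R + 1/L + 1/C; Z_total = 0.2016 - j2.298 Ω = 2.307∠-85.0° Ω.
Step 4 — Source phasor: V = 6.19∠30.0° V = 5.361 + j3.095 V.
Step 5 — Ohm's law: I = V / Z_total = (5.361 + j3.095) / (0.2016 - j2.298) = -1.133 + j2.432 A.
Step 6 — Convert to polar: |I| = 2.683 A, ∠I = 115.0°.

I = 2.683∠115.0° A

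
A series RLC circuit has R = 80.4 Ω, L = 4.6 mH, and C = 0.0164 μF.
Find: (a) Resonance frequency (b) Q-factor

Step 1 — Resonance condition Im(Z)=0 gives ω₀ = 1/√(LC).
Step 2 — ω₀ = 1/√(0.0046·1.64e-08) = 1.151e+05 rad/s.
Step 3 — f₀ = ω₀/(2π) = 1.832e+04 Hz.
Step 4 — Series Q: Q = ω₀L/R = 1.151e+05·0.0046/80.4 = 6.587.

(a) f₀ = 1.832e+04 Hz  (b) Q = 6.587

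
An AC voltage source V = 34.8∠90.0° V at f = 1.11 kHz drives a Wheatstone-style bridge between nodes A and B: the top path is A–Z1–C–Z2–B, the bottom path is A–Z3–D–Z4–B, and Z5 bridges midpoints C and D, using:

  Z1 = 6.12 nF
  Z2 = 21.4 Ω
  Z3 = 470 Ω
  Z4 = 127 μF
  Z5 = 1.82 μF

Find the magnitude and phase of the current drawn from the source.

Step 1 — Angular frequency: ω = 2π·f = 2π·1110 = 6974 rad/s.
Step 2 — Component impedances:
  Z1: Z = 1/(jωC) = -j/(ω·C) = 0 - j2.343e+04 Ω
  Z2: Z = R = 21.4 Ω
  Z3: Z = R = 470 Ω
  Z4: Z = 1/(jωC) = -j/(ω·C) = 0 - j1.129 Ω
  Z5: Z = 1/(jωC) = -j/(ω·C) = 0 - j78.78 Ω
Step 3 — Bridge requires nodal analysis (the Z5 bridge couples midpoints C and D, so the two paths cannot be reduced to a simple series/parallel combination). Setting node B to ground and injecting 1 A at node A, the 3-node admittance system at A, C, D solves to V_A = Z_AB = 469.8 - j10.52 Ω = 469.9∠-1.3° Ω.
Step 4 — Source phasor: V = 34.8∠90.0° V = 0 + j34.8 V.
Step 5 — Ohm's law: I = V / Z_total = (0 + j34.8) / (469.8 - j10.52) = -0.001659 + j0.07404 A.
Step 6 — Convert to polar: |I| = 0.07406 A, ∠I = 91.3°.

I = 0.07406∠91.3° A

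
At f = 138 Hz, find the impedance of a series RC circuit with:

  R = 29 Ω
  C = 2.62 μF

Step 1 — Angular frequency: ω = 2π·f = 2π·138 = 867.1 rad/s.
Step 2 — Component impedances:
  R: Z = R = 29 Ω
  C: Z = 1/(jωC) = -j/(ω·C) = 0 - j440.2 Ω
Step 3 — Series combination: Z_total = R + C = 29 - j440.2 Ω = 441.1∠-86.2° Ω.

Z = 29 - j440.2 Ω = 441.1∠-86.2° Ω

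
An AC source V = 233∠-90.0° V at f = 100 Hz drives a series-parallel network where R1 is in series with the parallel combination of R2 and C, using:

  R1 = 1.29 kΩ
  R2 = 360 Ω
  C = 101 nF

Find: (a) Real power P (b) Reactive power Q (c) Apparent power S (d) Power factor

Step 1 — Angular frequency: ω = 2π·f = 2π·100 = 628.3 rad/s.
Step 2 — Component impedances:
  R1: Z = R = 1290 Ω
  R2: Z = R = 360 Ω
  C: Z = 1/(jωC) = -j/(ω·C) = 0 - j1.576e+04 Ω
Step 3 — Parallel branch: R2 || C = 1/(1/R2 + 1/C) = 359.8 - j8.22 Ω.
Step 4 — Series with R1: Z_total = R1 + (R2 || C) = 1650 - j8.22 Ω = 1650∠-0.3° Ω.
Step 5 — Source phasor: V = 233∠-90.0° V = 0 - j233 V.
Step 6 — Current: I = V / Z = 0.0007036 - j0.1412 A = 0.1412∠-89.7° A.
Step 7 — Complex power: S = V·I* = 32.91 - j0.164 VA.
Step 8 — Real power: P = Re(S) = 32.91 W.
Step 9 — Reactive power: Q = Im(S) = -0.164 VAR.
Step 10 — Apparent power: |S| = 32.91 VA.
Step 11 — Power factor: PF = P/|S| = 1 (leading).

(a) P = 32.91 W  (b) Q = -0.164 VAR  (c) S = 32.91 VA  (d) PF = 1 (leading)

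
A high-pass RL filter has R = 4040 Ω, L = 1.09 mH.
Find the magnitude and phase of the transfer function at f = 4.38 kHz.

Step 1 — Angular frequency: ω = 2π·4380 = 2.752e+04 rad/s.
Step 2 — Transfer function: H(jω) = jωL/(R + jωL).
Step 3 — Numerator jωL = j·30; denominator R + jωL = 4040 + j30.
Step 4 — H = 5.513e-05 + j0.007425.
Step 5 — Magnitude: |H| = 0.007425 (-42.6 dB); phase: φ = 89.6°.

|H| = 0.007425 (-42.6 dB), φ = 89.6°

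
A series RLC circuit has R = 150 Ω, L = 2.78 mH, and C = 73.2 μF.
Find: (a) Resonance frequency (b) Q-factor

Step 1 — Resonance condition Im(Z)=0 gives ω₀ = 1/√(LC).
Step 2 — ω₀ = 1/√(0.00278·7.32e-05) = 2217 rad/s.
Step 3 — f₀ = ω₀/(2π) = 352.8 Hz.
Step 4 — Series Q: Q = ω₀L/R = 2217·0.00278/150 = 0.04108.

(a) f₀ = 352.8 Hz  (b) Q = 0.04108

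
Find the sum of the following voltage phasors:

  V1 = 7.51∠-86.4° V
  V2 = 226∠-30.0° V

Step 1 — Convert each phasor to rectangular form:
  V1 = 7.51·(cos(-86.4°) + j·sin(-86.4°)) = 0.4716 - j7.495 V
  V2 = 226·(cos(-30.0°) + j·sin(-30.0°)) = 195.7 - j113 V
Step 2 — Sum components: V_total = 196.2 - j120.5 V.
Step 3 — Convert to polar: |V_total| = 230.2 V, ∠V_total = -31.6°.

V_total = 230.2∠-31.6° V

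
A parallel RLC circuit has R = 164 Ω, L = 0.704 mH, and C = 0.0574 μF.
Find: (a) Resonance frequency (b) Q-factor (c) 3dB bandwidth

Step 1 — Resonance: ω₀ = 1/√(LC) = 1/√(0.000704·5.74e-08) = 1.573e+05 rad/s.
Step 2 — f₀ = ω₀/(2π) = 2.504e+04 Hz.
Step 3 — Parallel Q: Q = R/(ω₀L) = 164/(1.573e+05·0.000704) = 1.481.
Step 4 — Bandwidth: Δω = ω₀/Q = 1.062e+05 rad/s; BW = Δω/(2π) = 1.691e+04 Hz.

(a) f₀ = 2.504e+04 Hz  (b) Q = 1.481  (c) BW = 1.691e+04 Hz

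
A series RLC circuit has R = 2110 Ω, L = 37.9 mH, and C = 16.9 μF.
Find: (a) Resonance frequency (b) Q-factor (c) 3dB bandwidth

Step 1 — Resonance condition Im(Z)=0 gives ω₀ = 1/√(LC).
Step 2 — ω₀ = 1/√(0.0379·1.69e-05) = 1250 rad/s.
Step 3 — f₀ = ω₀/(2π) = 198.9 Hz.
Step 4 — Series Q: Q = ω₀L/R = 1250·0.0379/2110 = 0.02244.
Step 5 — 3dB bandwidth: Δω = ω₀/Q = 5.567e+04 rad/s; BW = Δω/(2π) = 8861 Hz.

(a) f₀ = 198.9 Hz  (b) Q = 0.02244  (c) BW = 8861 Hz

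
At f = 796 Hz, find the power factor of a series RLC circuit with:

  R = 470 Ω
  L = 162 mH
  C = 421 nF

Step 1 — Angular frequency: ω = 2π·f = 2π·796 = 5001 rad/s.
Step 2 — Component impedances:
  R: Z = R = 470 Ω
  L: Z = jωL = j·5001·0.162 = 0 + j810.2 Ω
  C: Z = 1/(jωC) = -j/(ω·C) = 0 - j474.9 Ω
Step 3 — Series combination: Z_total = R + L + C = 470 + j335.3 Ω = 577.3∠35.5° Ω.
Step 4 — Power factor: PF = cos(φ) = Re(Z)/|Z| = 470/577.3 = 0.8141.
Step 5 — Type: Im(Z) = 335.3 ⇒ lagging (phase φ = 35.5°).

PF = 0.8141 (lagging, φ = 35.5°)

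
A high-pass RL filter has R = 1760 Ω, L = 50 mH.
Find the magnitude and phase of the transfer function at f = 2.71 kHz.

Step 1 — Angular frequency: ω = 2π·2710 = 1.703e+04 rad/s.
Step 2 — Transfer function: H(jω) = jωL/(R + jωL).
Step 3 — Numerator jωL = j·851.4; denominator R + jωL = 1760 + j851.4.
Step 4 — H = 0.1896 + j0.392.
Step 5 — Magnitude: |H| = 0.4355 (-7.2 dB); phase: φ = 64.2°.

|H| = 0.4355 (-7.2 dB), φ = 64.2°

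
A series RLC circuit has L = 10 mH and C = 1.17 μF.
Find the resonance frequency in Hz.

Step 1 — Resonance condition Im(Z)=0 gives ω₀ = 1/√(LC).
Step 2 — ω₀ = 1/√(0.01·1.17e-06) = 9245 rad/s.
Step 3 — f₀ = ω₀/(2π) = 1471 Hz.

f₀ = 1471 Hz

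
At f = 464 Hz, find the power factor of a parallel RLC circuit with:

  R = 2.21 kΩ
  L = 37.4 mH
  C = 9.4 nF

Step 1 — Angular frequency: ω = 2π·f = 2π·464 = 2915 rad/s.
Step 2 — Component impedances:
  R: Z = R = 2210 Ω
  L: Z = jωL = j·2915·0.0374 = 0 + j109 Ω
  C: Z = 1/(jωC) = -j/(ω·C) = 0 - j3.649e+04 Ω
Step 3 — Parallel combination: 1/Z_total = 1/R + 1/L + 1/C; Z_total = 5.399 + j109.1 Ω = 109.2∠87.2° Ω.
Step 4 — Power factor: PF = cos(φ) = Re(Z)/|Z| = 5.3986/109.23 = 0.04942.
Step 5 — Type: Im(Z) = 109.1 ⇒ lagging (phase φ = 87.2°).

PF = 0.04942 (lagging, φ = 87.2°)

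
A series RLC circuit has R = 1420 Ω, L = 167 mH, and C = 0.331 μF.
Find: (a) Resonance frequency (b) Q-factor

Step 1 — Resonance condition Im(Z)=0 gives ω₀ = 1/√(LC).
Step 2 — ω₀ = 1/√(0.167·3.31e-07) = 4253 rad/s.
Step 3 — f₀ = ω₀/(2π) = 676.9 Hz.
Step 4 — Series Q: Q = ω₀L/R = 4253·0.167/1420 = 0.5002.

(a) f₀ = 676.9 Hz  (b) Q = 0.5002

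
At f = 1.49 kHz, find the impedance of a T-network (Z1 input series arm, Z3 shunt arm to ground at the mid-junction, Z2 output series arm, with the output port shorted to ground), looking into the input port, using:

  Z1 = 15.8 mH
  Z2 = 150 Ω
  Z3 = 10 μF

Step 1 — Angular frequency: ω = 2π·f = 2π·1490 = 9362 rad/s.
Step 2 — Component impedances:
  Z1: Z = jωL = j·9362·0.0158 = 0 + j147.9 Ω
  Z2: Z = R = 150 Ω
  Z3: Z = 1/(jωC) = -j/(ω·C) = 0 - j10.68 Ω
Step 3 — With the output port shorted to ground, the output series arm Z2 runs from the junction to ground; the shunt arm Z3 also runs from the junction to ground. They appear in parallel: Z3 || Z2 = 0.7568 - j10.63 Ω.
Step 4 — Series with input arm Z1: Z_in = Z1 + (Z3 || Z2) = 0.7568 + j137.3 Ω = 137.3∠89.7° Ω.

Z = 0.7568 + j137.3 Ω = 137.3∠89.7° Ω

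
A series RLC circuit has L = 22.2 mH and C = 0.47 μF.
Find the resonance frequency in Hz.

Step 1 — Resonance condition Im(Z)=0 gives ω₀ = 1/√(LC).
Step 2 — ω₀ = 1/√(0.0222·4.7e-07) = 9790 rad/s.
Step 3 — f₀ = ω₀/(2π) = 1558 Hz.

f₀ = 1558 Hz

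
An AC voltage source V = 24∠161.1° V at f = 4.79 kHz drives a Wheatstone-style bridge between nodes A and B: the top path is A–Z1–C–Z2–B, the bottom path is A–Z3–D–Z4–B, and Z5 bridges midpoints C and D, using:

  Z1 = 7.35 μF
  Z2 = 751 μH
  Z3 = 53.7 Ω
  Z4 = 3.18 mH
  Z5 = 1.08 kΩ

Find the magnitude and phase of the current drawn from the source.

Step 1 — Angular frequency: ω = 2π·f = 2π·4790 = 3.01e+04 rad/s.
Step 2 — Component impedances:
  Z1: Z = 1/(jωC) = -j/(ω·C) = 0 - j4.521 Ω
  Z2: Z = jωL = j·3.01e+04·0.000751 = 0 + j22.6 Ω
  Z3: Z = R = 53.7 Ω
  Z4: Z = jωL = j·3.01e+04·0.00318 = 0 + j95.71 Ω
  Z5: Z = R = 1080 Ω
Step 3 — Bridge requires nodal analysis (the Z5 bridge couples midpoints C and D, so the two paths cannot be reduced to a simple series/parallel combination). Setting node B to ground and injecting 1 A at node A, the 3-node admittance system at A, C, D solves to V_A = Z_AB = 1.107 + j15.64 Ω = 15.68∠86.0° Ω.
Step 4 — Source phasor: V = 24∠161.1° V = -22.71 + j7.774 V.
Step 5 — Ohm's law: I = V / Z_total = (-22.71 + j7.774) / (1.107 + j15.64) = 0.3923 + j1.48 A.
Step 6 — Convert to polar: |I| = 1.531 A, ∠I = 75.1°.

I = 1.531∠75.1° A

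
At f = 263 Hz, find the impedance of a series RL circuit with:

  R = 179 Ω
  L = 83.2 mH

Step 1 — Angular frequency: ω = 2π·f = 2π·263 = 1652 rad/s.
Step 2 — Component impedances:
  R: Z = R = 179 Ω
  L: Z = jωL = j·1652·0.0832 = 0 + j137.5 Ω
Step 3 — Series combination: Z_total = R + L = 179 + j137.5 Ω = 225.7∠37.5° Ω.

Z = 179 + j137.5 Ω = 225.7∠37.5° Ω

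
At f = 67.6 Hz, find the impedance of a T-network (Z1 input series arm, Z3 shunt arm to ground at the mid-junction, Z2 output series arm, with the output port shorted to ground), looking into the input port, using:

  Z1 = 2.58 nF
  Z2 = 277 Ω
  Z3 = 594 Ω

Step 1 — Angular frequency: ω = 2π·f = 2π·67.6 = 424.7 rad/s.
Step 2 — Component impedances:
  Z1: Z = 1/(jωC) = -j/(ω·C) = 0 - j9.125e+05 Ω
  Z2: Z = R = 277 Ω
  Z3: Z = R = 594 Ω
Step 3 — With the output port shorted to ground, the output series arm Z2 runs from the junction to ground; the shunt arm Z3 also runs from the junction to ground. They appear in parallel: Z3 || Z2 = 188.9 Ω.
Step 4 — Series with input arm Z1: Z_in = Z1 + (Z3 || Z2) = 188.9 - j9.125e+05 Ω = 9.125e+05∠-90.0° Ω.

Z = 188.9 - j9.125e+05 Ω = 9.125e+05∠-90.0° Ω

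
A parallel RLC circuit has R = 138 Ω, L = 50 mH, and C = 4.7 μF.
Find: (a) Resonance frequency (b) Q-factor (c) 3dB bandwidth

Step 1 — Resonance: ω₀ = 1/√(LC) = 1/√(0.05·4.7e-06) = 2063 rad/s.
Step 2 — f₀ = ω₀/(2π) = 328.3 Hz.
Step 3 — Parallel Q: Q = R/(ω₀L) = 138/(2063·0.05) = 1.338.
Step 4 — Bandwidth: Δω = ω₀/Q = 1542 rad/s; BW = Δω/(2π) = 245.4 Hz.

(a) f₀ = 328.3 Hz  (b) Q = 1.338  (c) BW = 245.4 Hz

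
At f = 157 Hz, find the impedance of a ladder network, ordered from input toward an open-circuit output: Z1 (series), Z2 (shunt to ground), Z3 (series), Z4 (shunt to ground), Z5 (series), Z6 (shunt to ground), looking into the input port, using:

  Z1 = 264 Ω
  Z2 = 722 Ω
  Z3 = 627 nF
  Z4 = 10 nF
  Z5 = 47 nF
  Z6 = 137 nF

Step 1 — Angular frequency: ω = 2π·f = 2π·157 = 986.5 rad/s.
Step 2 — Component impedances:
  Z1: Z = R = 264 Ω
  Z2: Z = R = 722 Ω
  Z3: Z = 1/(jωC) = -j/(ω·C) = 0 - j1617 Ω
  Z4: Z = 1/(jωC) = -j/(ω·C) = 0 - j1.014e+05 Ω
  Z5: Z = 1/(jωC) = -j/(ω·C) = 0 - j2.157e+04 Ω
  Z6: Z = 1/(jωC) = -j/(ω·C) = 0 - j7399 Ω
Step 3 — Ladder network (open output): work backward from the far end, alternating series and parallel combinations. Z_in = 985.4 - j21.57 Ω = 985.6∠-1.3° Ω.

Z = 985.4 - j21.57 Ω = 985.6∠-1.3° Ω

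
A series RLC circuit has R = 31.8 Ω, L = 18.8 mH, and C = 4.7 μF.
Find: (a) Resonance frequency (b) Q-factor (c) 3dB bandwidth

Step 1 — Resonance condition Im(Z)=0 gives ω₀ = 1/√(LC).
Step 2 — ω₀ = 1/√(0.0188·4.7e-06) = 3364 rad/s.
Step 3 — f₀ = ω₀/(2π) = 535.4 Hz.
Step 4 — Series Q: Q = ω₀L/R = 3364·0.0188/31.8 = 1.989.
Step 5 — 3dB bandwidth: Δω = ω₀/Q = 1691 rad/s; BW = Δω/(2π) = 269.2 Hz.

(a) f₀ = 535.4 Hz  (b) Q = 1.989  (c) BW = 269.2 Hz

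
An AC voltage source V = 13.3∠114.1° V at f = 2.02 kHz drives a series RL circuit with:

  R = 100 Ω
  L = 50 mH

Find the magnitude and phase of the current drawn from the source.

Step 1 — Angular frequency: ω = 2π·f = 2π·2020 = 1.269e+04 rad/s.
Step 2 — Component impedances:
  R: Z = R = 100 Ω
  L: Z = jωL = j·1.269e+04·0.05 = 0 + j634.6 Ω
Step 3 — Series combination: Z_total = R + L = 100 + j634.6 Ω = 642.4∠81.0° Ω.
Step 4 — Source phasor: V = 13.3∠114.1° V = -5.431 + j12.14 V.
Step 5 — Ohm's law: I = V / Z_total = (-5.431 + j12.14) / (100 + j634.6) = 0.01735 + j0.01129 A.
Step 6 — Convert to polar: |I| = 0.0207 A, ∠I = 33.1°.

I = 0.0207∠33.1° A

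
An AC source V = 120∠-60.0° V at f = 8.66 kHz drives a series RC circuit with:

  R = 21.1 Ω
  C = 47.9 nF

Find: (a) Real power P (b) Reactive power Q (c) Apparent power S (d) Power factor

Step 1 — Angular frequency: ω = 2π·f = 2π·8660 = 5.441e+04 rad/s.
Step 2 — Component impedances:
  R: Z = R = 21.1 Ω
  C: Z = 1/(jωC) = -j/(ω·C) = 0 - j383.7 Ω
Step 3 — Series combination: Z_total = R + C = 21.1 - j383.7 Ω = 384.3∠-86.9° Ω.
Step 4 — Source phasor: V = 120∠-60.0° V = 60 - j103.9 V.
Step 5 — Current: I = V / Z = 0.2786 + j0.1411 A = 0.3123∠26.9° A.
Step 6 — Complex power: S = V·I* = 2.058 - j37.42 VA.
Step 7 — Real power: P = Re(S) = 2.058 W.
Step 8 — Reactive power: Q = Im(S) = -37.42 VAR.
Step 9 — Apparent power: |S| = 37.47 VA.
Step 10 — Power factor: PF = P/|S| = 0.05491 (leading).

(a) P = 2.058 W  (b) Q = -37.42 VAR  (c) S = 37.47 VA  (d) PF = 0.05491 (leading)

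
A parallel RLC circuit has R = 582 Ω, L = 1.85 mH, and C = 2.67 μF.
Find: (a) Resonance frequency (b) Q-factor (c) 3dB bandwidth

Step 1 — Resonance: ω₀ = 1/√(LC) = 1/√(0.00185·2.67e-06) = 1.423e+04 rad/s.
Step 2 — f₀ = ω₀/(2π) = 2265 Hz.
Step 3 — Parallel Q: Q = R/(ω₀L) = 582/(1.423e+04·0.00185) = 22.11.
Step 4 — Bandwidth: Δω = ω₀/Q = 643.5 rad/s; BW = Δω/(2π) = 102.4 Hz.

(a) f₀ = 2265 Hz  (b) Q = 22.11  (c) BW = 102.4 Hz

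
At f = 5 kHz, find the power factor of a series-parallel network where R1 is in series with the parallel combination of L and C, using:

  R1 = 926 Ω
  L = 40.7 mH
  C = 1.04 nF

Step 1 — Angular frequency: ω = 2π·f = 2π·5000 = 3.142e+04 rad/s.
Step 2 — Component impedances:
  R1: Z = R = 926 Ω
  L: Z = jωL = j·3.142e+04·0.0407 = 0 + j1279 Ω
  C: Z = 1/(jωC) = -j/(ω·C) = 0 - j3.061e+04 Ω
Step 3 — Parallel branch: L || C = 1/(1/L + 1/C) = 0 + j1334 Ω.
Step 4 — Series with R1: Z_total = R1 + (L || C) = 926 + j1334 Ω = 1624∠55.2° Ω.
Step 5 — Power factor: PF = cos(φ) = Re(Z)/|Z| = 926/1624.2 = 0.5701.
Step 6 — Type: Im(Z) = 1334 ⇒ lagging (phase φ = 55.2°).

PF = 0.5701 (lagging, φ = 55.2°)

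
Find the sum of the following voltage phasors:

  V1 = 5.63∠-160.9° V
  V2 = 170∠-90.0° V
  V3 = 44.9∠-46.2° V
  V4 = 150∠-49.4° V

Step 1 — Convert each phasor to rectangular form:
  V1 = 5.63·(cos(-160.9°) + j·sin(-160.9°)) = -5.32 - j1.842 V
  V2 = 170·(cos(-90.0°) + j·sin(-90.0°)) = 0 - j170 V
  V3 = 44.9·(cos(-46.2°) + j·sin(-46.2°)) = 31.08 - j32.41 V
  V4 = 150·(cos(-49.4°) + j·sin(-49.4°)) = 97.62 - j113.9 V
Step 2 — Sum components: V_total = 123.4 - j318.1 V.
Step 3 — Convert to polar: |V_total| = 341.2 V, ∠V_total = -68.8°.

V_total = 341.2∠-68.8° V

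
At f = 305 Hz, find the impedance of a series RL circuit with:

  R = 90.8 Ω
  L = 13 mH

Step 1 — Angular frequency: ω = 2π·f = 2π·305 = 1916 rad/s.
Step 2 — Component impedances:
  R: Z = R = 90.8 Ω
  L: Z = jωL = j·1916·0.013 = 0 + j24.91 Ω
Step 3 — Series combination: Z_total = R + L = 90.8 + j24.91 Ω = 94.16∠15.3° Ω.

Z = 90.8 + j24.91 Ω = 94.16∠15.3° Ω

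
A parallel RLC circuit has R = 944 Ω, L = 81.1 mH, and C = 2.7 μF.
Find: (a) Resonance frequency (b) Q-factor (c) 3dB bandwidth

Step 1 — Resonance: ω₀ = 1/√(LC) = 1/√(0.0811·2.7e-06) = 2137 rad/s.
Step 2 — f₀ = ω₀/(2π) = 340.1 Hz.
Step 3 — Parallel Q: Q = R/(ω₀L) = 944/(2137·0.0811) = 5.447.
Step 4 — Bandwidth: Δω = ω₀/Q = 392.3 rad/s; BW = Δω/(2π) = 62.44 Hz.

(a) f₀ = 340.1 Hz  (b) Q = 5.447  (c) BW = 62.44 Hz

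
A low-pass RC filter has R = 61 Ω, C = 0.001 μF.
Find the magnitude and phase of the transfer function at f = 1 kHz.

Step 1 — Angular frequency: ω = 2π·1000 = 6283 rad/s.
Step 2 — Transfer function: H(jω) = 1/(1 + jωRC).
Step 3 — Denominator: 1 + jωRC = 1 + j·6283·61·1e-09 = 1 + j0.0003833.
Step 4 — H = 1 - j0.0003833.
Step 5 — Magnitude: |H| = 1 (-0.0 dB); phase: φ = -0.0°.

|H| = 1 (-0.0 dB), φ = -0.0°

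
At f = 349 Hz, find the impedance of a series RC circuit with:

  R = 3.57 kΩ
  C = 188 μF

Step 1 — Angular frequency: ω = 2π·f = 2π·349 = 2193 rad/s.
Step 2 — Component impedances:
  R: Z = R = 3570 Ω
  C: Z = 1/(jωC) = -j/(ω·C) = 0 - j2.426 Ω
Step 3 — Series combination: Z_total = R + C = 3570 - j2.426 Ω = 3570∠-0.0° Ω.

Z = 3570 - j2.426 Ω = 3570∠-0.0° Ω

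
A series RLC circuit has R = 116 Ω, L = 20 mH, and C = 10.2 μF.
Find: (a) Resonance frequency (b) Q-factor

Step 1 — Resonance condition Im(Z)=0 gives ω₀ = 1/√(LC).
Step 2 — ω₀ = 1/√(0.02·1.02e-05) = 2214 rad/s.
Step 3 — f₀ = ω₀/(2π) = 352.4 Hz.
Step 4 — Series Q: Q = ω₀L/R = 2214·0.02/116 = 0.3817.

(a) f₀ = 352.4 Hz  (b) Q = 0.3817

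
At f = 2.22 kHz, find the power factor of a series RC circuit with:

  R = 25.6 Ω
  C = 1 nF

Step 1 — Angular frequency: ω = 2π·f = 2π·2220 = 1.395e+04 rad/s.
Step 2 — Component impedances:
  R: Z = R = 25.6 Ω
  C: Z = 1/(jωC) = -j/(ω·C) = 0 - j7.169e+04 Ω
Step 3 — Series combination: Z_total = R + C = 25.6 - j7.169e+04 Ω = 7.169e+04∠-90.0° Ω.
Step 4 — Power factor: PF = cos(φ) = Re(Z)/|Z| = 25.6/7.169e+04 = 0.0003571.
Step 5 — Type: Im(Z) = -7.169e+04 ⇒ leading (phase φ = -90.0°).

PF = 0.0003571 (leading, φ = -90.0°)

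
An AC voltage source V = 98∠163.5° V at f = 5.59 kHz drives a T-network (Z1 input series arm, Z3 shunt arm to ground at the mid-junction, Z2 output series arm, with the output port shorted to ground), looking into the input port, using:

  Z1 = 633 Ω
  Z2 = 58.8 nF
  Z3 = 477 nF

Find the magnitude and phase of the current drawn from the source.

Step 1 — Angular frequency: ω = 2π·f = 2π·5590 = 3.512e+04 rad/s.
Step 2 — Component impedances:
  Z1: Z = R = 633 Ω
  Z2: Z = 1/(jωC) = -j/(ω·C) = 0 - j484.2 Ω
  Z3: Z = 1/(jωC) = -j/(ω·C) = 0 - j59.69 Ω
Step 3 — With the output port shorted to ground, the output series arm Z2 runs from the junction to ground; the shunt arm Z3 also runs from the junction to ground. They appear in parallel: Z3 || Z2 = 0 - j53.14 Ω.
Step 4 — Series with input arm Z1: Z_in = Z1 + (Z3 || Z2) = 633 - j53.14 Ω = 635.2∠-4.8° Ω.
Step 5 — Source phasor: V = 98∠163.5° V = -93.96 + j27.83 V.
Step 6 — Ohm's law: I = V / Z_total = (-93.96 + j27.83) / (633 - j53.14) = -0.1511 + j0.03129 A.
Step 7 — Convert to polar: |I| = 0.1543 A, ∠I = 168.3°.

I = 0.1543∠168.3° A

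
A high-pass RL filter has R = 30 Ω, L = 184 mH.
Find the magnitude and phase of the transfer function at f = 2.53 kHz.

Step 1 — Angular frequency: ω = 2π·2530 = 1.59e+04 rad/s.
Step 2 — Transfer function: H(jω) = jωL/(R + jωL).
Step 3 — Numerator jωL = j·2925; denominator R + jωL = 30 + j2925.
Step 4 — H = 0.9999 + j0.01026.
Step 5 — Magnitude: |H| = 0.9999 (-0.0 dB); phase: φ = 0.6°.

|H| = 0.9999 (-0.0 dB), φ = 0.6°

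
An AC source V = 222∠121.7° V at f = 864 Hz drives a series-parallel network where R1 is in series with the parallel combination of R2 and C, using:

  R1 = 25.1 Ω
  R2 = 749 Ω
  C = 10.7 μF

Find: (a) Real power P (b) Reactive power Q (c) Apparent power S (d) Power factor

Step 1 — Angular frequency: ω = 2π·f = 2π·864 = 5429 rad/s.
Step 2 — Component impedances:
  R1: Z = R = 25.1 Ω
  R2: Z = R = 749 Ω
  C: Z = 1/(jωC) = -j/(ω·C) = 0 - j17.22 Ω
Step 3 — Parallel branch: R2 || C = 1/(1/R2 + 1/C) = 0.3955 - j17.21 Ω.
Step 4 — Series with R1: Z_total = R1 + (R2 || C) = 25.5 - j17.21 Ω = 30.76∠-34.0° Ω.
Step 5 — Source phasor: V = 222∠121.7° V = -116.7 + j188.9 V.
Step 6 — Current: I = V / Z = -6.579 + j2.968 A = 7.218∠155.7° A.
Step 7 — Complex power: S = V·I* = 1328 - j896.3 VA.
Step 8 — Real power: P = Re(S) = 1328 W.
Step 9 — Reactive power: Q = Im(S) = -896.3 VAR.
Step 10 — Apparent power: |S| = 1602 VA.
Step 11 — Power factor: PF = P/|S| = 0.8289 (leading).

(a) P = 1328 W  (b) Q = -896.3 VAR  (c) S = 1602 VA  (d) PF = 0.8289 (leading)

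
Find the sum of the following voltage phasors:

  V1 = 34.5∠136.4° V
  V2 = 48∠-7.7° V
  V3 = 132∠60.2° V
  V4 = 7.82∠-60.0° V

Step 1 — Convert each phasor to rectangular form:
  V1 = 34.5·(cos(136.4°) + j·sin(136.4°)) = -24.98 + j23.79 V
  V2 = 48·(cos(-7.7°) + j·sin(-7.7°)) = 47.57 - j6.431 V
  V3 = 132·(cos(60.2°) + j·sin(60.2°)) = 65.6 + j114.5 V
  V4 = 7.82·(cos(-60.0°) + j·sin(-60.0°)) = 3.91 - j6.772 V
Step 2 — Sum components: V_total = 92.09 + j125.1 V.
Step 3 — Convert to polar: |V_total| = 155.4 V, ∠V_total = 53.6°.

V_total = 155.4∠53.6° V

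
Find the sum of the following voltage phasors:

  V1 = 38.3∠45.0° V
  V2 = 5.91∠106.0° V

Step 1 — Convert each phasor to rectangular form:
  V1 = 38.3·(cos(45.0°) + j·sin(45.0°)) = 27.08 + j27.08 V
  V2 = 5.91·(cos(106.0°) + j·sin(106.0°)) = -1.629 + j5.681 V
Step 2 — Sum components: V_total = 25.45 + j32.76 V.
Step 3 — Convert to polar: |V_total| = 41.49 V, ∠V_total = 52.2°.

V_total = 41.49∠52.2° V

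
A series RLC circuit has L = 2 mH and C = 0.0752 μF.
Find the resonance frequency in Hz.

Step 1 — Resonance condition Im(Z)=0 gives ω₀ = 1/√(LC).
Step 2 — ω₀ = 1/√(0.002·7.52e-08) = 8.154e+04 rad/s.
Step 3 — f₀ = ω₀/(2π) = 1.298e+04 Hz.

f₀ = 1.298e+04 Hz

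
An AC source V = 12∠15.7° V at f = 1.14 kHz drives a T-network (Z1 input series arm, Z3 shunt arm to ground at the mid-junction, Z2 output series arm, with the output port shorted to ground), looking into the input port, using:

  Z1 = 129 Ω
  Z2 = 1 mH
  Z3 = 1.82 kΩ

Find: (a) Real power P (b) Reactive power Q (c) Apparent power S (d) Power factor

Step 1 — Angular frequency: ω = 2π·f = 2π·1140 = 7163 rad/s.
Step 2 — Component impedances:
  Z1: Z = R = 129 Ω
  Z2: Z = jωL = j·7163·0.001 = 0 + j7.163 Ω
  Z3: Z = R = 1820 Ω
Step 3 — With the output port shorted to ground, the output series arm Z2 runs from the junction to ground; the shunt arm Z3 also runs from the junction to ground. They appear in parallel: Z3 || Z2 = 0.02819 + j7.163 Ω.
Step 4 — Series with input arm Z1: Z_in = Z1 + (Z3 || Z2) = 129 + j7.163 Ω = 129.2∠3.2° Ω.
Step 5 — Source phasor: V = 12∠15.7° V = 11.55 + j3.247 V.
Step 6 — Current: I = V / Z = 0.09065 + j0.02013 A = 0.09286∠12.5° A.
Step 7 — Complex power: S = V·I* = 1.113 + j0.06176 VA.
Step 8 — Real power: P = Re(S) = 1.113 W.
Step 9 — Reactive power: Q = Im(S) = 0.06176 VAR.
Step 10 — Apparent power: |S| = 1.114 VA.
Step 11 — Power factor: PF = P/|S| = 0.9985 (lagging).

(a) P = 1.113 W  (b) Q = 0.06176 VAR  (c) S = 1.114 VA  (d) PF = 0.9985 (lagging)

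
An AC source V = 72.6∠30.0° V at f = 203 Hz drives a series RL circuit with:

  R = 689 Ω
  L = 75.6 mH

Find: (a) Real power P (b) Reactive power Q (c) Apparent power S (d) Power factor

Step 1 — Angular frequency: ω = 2π·f = 2π·203 = 1275 rad/s.
Step 2 — Component impedances:
  R: Z = R = 689 Ω
  L: Z = jωL = j·1275·0.0756 = 0 + j96.43 Ω
Step 3 — Series combination: Z_total = R + L = 689 + j96.43 Ω = 695.7∠8.0° Ω.
Step 4 — Source phasor: V = 72.6∠30.0° V = 62.87 + j36.3 V.
Step 5 — Current: I = V / Z = 0.09673 + j0.03915 A = 0.1044∠22.0° A.
Step 6 — Complex power: S = V·I* = 7.503 + j1.05 VA.
Step 7 — Real power: P = Re(S) = 7.503 W.
Step 8 — Reactive power: Q = Im(S) = 1.05 VAR.
Step 9 — Apparent power: |S| = 7.576 VA.
Step 10 — Power factor: PF = P/|S| = 0.9903 (lagging).

(a) P = 7.503 W  (b) Q = 1.05 VAR  (c) S = 7.576 VA  (d) PF = 0.9903 (lagging)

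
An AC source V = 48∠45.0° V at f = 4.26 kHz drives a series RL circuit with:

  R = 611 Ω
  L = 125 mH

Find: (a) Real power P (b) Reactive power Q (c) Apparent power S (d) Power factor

Step 1 — Angular frequency: ω = 2π·f = 2π·4260 = 2.677e+04 rad/s.
Step 2 — Component impedances:
  R: Z = R = 611 Ω
  L: Z = jωL = j·2.677e+04·0.125 = 0 + j3346 Ω
Step 3 — Series combination: Z_total = R + L = 611 + j3346 Ω = 3401∠79.7° Ω.
Step 4 — Source phasor: V = 48∠45.0° V = 33.94 + j33.94 V.
Step 5 — Current: I = V / Z = 0.01161 - j0.008024 A = 0.01411∠-34.7° A.
Step 6 — Complex power: S = V·I* = 0.1217 + j0.6664 VA.
Step 7 — Real power: P = Re(S) = 0.1217 W.
Step 8 — Reactive power: Q = Im(S) = 0.6664 VAR.
Step 9 — Apparent power: |S| = 0.6774 VA.
Step 10 — Power factor: PF = P/|S| = 0.1796 (lagging).

(a) P = 0.1217 W  (b) Q = 0.6664 VAR  (c) S = 0.6774 VA  (d) PF = 0.1796 (lagging)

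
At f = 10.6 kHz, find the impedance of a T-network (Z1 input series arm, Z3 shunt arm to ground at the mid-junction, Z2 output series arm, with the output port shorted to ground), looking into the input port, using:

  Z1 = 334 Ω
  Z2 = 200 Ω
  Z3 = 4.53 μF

Step 1 — Angular frequency: ω = 2π·f = 2π·1.06e+04 = 6.66e+04 rad/s.
Step 2 — Component impedances:
  Z1: Z = R = 334 Ω
  Z2: Z = R = 200 Ω
  Z3: Z = 1/(jωC) = -j/(ω·C) = 0 - j3.314 Ω
Step 3 — With the output port shorted to ground, the output series arm Z2 runs from the junction to ground; the shunt arm Z3 also runs from the junction to ground. They appear in parallel: Z3 || Z2 = 0.05491 - j3.314 Ω.
Step 4 — Series with input arm Z1: Z_in = Z1 + (Z3 || Z2) = 334.1 - j3.314 Ω = 334.1∠-0.6° Ω.

Z = 334.1 - j3.314 Ω = 334.1∠-0.6° Ω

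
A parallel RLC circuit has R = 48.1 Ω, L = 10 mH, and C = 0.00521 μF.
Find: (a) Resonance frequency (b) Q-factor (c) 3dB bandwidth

Step 1 — Resonance: ω₀ = 1/√(LC) = 1/√(0.01·5.21e-09) = 1.385e+05 rad/s.
Step 2 — f₀ = ω₀/(2π) = 2.205e+04 Hz.
Step 3 — Parallel Q: Q = R/(ω₀L) = 48.1/(1.385e+05·0.01) = 0.03472.
Step 4 — Bandwidth: Δω = ω₀/Q = 3.99e+06 rad/s; BW = Δω/(2π) = 6.351e+05 Hz.

(a) f₀ = 2.205e+04 Hz  (b) Q = 0.03472  (c) BW = 6.351e+05 Hz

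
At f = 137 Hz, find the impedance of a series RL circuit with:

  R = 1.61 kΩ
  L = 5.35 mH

Step 1 — Angular frequency: ω = 2π·f = 2π·137 = 860.8 rad/s.
Step 2 — Component impedances:
  R: Z = R = 1610 Ω
  L: Z = jωL = j·860.8·0.00535 = 0 + j4.605 Ω
Step 3 — Series combination: Z_total = R + L = 1610 + j4.605 Ω = 1610∠0.2° Ω.

Z = 1610 + j4.605 Ω = 1610∠0.2° Ω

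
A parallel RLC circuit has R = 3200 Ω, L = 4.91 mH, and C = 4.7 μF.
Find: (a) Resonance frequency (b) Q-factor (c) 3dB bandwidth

Step 1 — Resonance: ω₀ = 1/√(LC) = 1/√(0.00491·4.7e-06) = 6583 rad/s.
Step 2 — f₀ = ω₀/(2π) = 1048 Hz.
Step 3 — Parallel Q: Q = R/(ω₀L) = 3200/(6583·0.00491) = 99.01.
Step 4 — Bandwidth: Δω = ω₀/Q = 66.49 rad/s; BW = Δω/(2π) = 10.58 Hz.

(a) f₀ = 1048 Hz  (b) Q = 99.01  (c) BW = 10.58 Hz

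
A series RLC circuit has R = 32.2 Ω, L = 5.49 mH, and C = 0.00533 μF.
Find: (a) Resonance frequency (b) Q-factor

Step 1 — Resonance condition Im(Z)=0 gives ω₀ = 1/√(LC).
Step 2 — ω₀ = 1/√(0.00549·5.33e-09) = 1.849e+05 rad/s.
Step 3 — f₀ = ω₀/(2π) = 2.942e+04 Hz.
Step 4 — Series Q: Q = ω₀L/R = 1.849e+05·0.00549/32.2 = 31.52.

(a) f₀ = 2.942e+04 Hz  (b) Q = 31.52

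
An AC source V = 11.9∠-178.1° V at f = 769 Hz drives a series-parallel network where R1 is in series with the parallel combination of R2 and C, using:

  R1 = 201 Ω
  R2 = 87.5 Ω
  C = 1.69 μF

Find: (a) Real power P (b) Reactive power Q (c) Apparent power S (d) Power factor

Step 1 — Angular frequency: ω = 2π·f = 2π·769 = 4832 rad/s.
Step 2 — Component impedances:
  R1: Z = R = 201 Ω
  R2: Z = R = 87.5 Ω
  C: Z = 1/(jωC) = -j/(ω·C) = 0 - j122.5 Ω
Step 3 — Parallel branch: R2 || C = 1/(1/R2 + 1/C) = 57.93 - j41.39 Ω.
Step 4 — Series with R1: Z_total = R1 + (R2 || C) = 258.9 - j41.39 Ω = 262.2∠-9.1° Ω.
Step 5 — Source phasor: V = 11.9∠-178.1° V = -11.89 - j0.3945 V.
Step 6 — Current: I = V / Z = -0.04455 - j0.008645 A = 0.04538∠-169.0° A.
Step 7 — Complex power: S = V·I* = 0.5333 - j0.08524 VA.
Step 8 — Real power: P = Re(S) = 0.5333 W.
Step 9 — Reactive power: Q = Im(S) = -0.08524 VAR.
Step 10 — Apparent power: |S| = 0.5401 VA.
Step 11 — Power factor: PF = P/|S| = 0.9875 (leading).

(a) P = 0.5333 W  (b) Q = -0.08524 VAR  (c) S = 0.5401 VA  (d) PF = 0.9875 (leading)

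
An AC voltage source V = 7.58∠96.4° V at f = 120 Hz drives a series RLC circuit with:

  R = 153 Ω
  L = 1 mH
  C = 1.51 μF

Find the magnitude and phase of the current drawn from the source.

Step 1 — Angular frequency: ω = 2π·f = 2π·120 = 754 rad/s.
Step 2 — Component impedances:
  R: Z = R = 153 Ω
  L: Z = jωL = j·754·0.001 = 0 + j0.754 Ω
  C: Z = 1/(jωC) = -j/(ω·C) = 0 - j878.3 Ω
Step 3 — Series combination: Z_total = R + L + C = 153 - j877.6 Ω = 890.8∠-80.1° Ω.
Step 4 — Source phasor: V = 7.58∠96.4° V = -0.8449 + j7.533 V.
Step 5 — Ohm's law: I = V / Z_total = (-0.8449 + j7.533) / (153 - j877.6) = -0.008493 + j0.0005179 A.
Step 6 — Convert to polar: |I| = 0.008509 A, ∠I = 176.5°.

I = 0.008509∠176.5° A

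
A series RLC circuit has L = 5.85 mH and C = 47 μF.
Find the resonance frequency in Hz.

Step 1 — Resonance condition Im(Z)=0 gives ω₀ = 1/√(LC).
Step 2 — ω₀ = 1/√(0.00585·4.7e-05) = 1907 rad/s.
Step 3 — f₀ = ω₀/(2π) = 303.5 Hz.

f₀ = 303.5 Hz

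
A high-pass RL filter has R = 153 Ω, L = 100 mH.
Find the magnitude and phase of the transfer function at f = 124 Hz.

Step 1 — Angular frequency: ω = 2π·124 = 779.1 rad/s.
Step 2 — Transfer function: H(jω) = jωL/(R + jωL).
Step 3 — Numerator jωL = j·77.91; denominator R + jωL = 153 + j77.91.
Step 4 — H = 0.2059 + j0.4044.
Step 5 — Magnitude: |H| = 0.4538 (-6.9 dB); phase: φ = 63.0°.

|H| = 0.4538 (-6.9 dB), φ = 63.0°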